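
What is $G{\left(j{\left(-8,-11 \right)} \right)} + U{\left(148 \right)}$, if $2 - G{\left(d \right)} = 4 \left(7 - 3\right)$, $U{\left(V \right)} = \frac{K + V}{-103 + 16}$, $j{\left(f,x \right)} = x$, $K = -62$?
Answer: $- \frac{1304}{87} \approx -14.989$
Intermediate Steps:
$U{\left(V \right)} = \frac{62}{87} - \frac{V}{87}$ ($U{\left(V \right)} = \frac{-62 + V}{-103 + 16} = \frac{-62 + V}{-87} = \left(-62 + V\right) \left(- \frac{1}{87}\right) = \frac{62}{87} - \frac{V}{87}$)
$G{\left(d \right)} = -14$ ($G{\left(d \right)} = 2 - 4 \left(7 - 3\right) = 2 - 4 \cdot 4 = 2 - 16 = -14$)
$G{\left(j{\left(-8,-11 \right)} \right)} + U{\left(148 \right)} = -14 + \left(\frac{62}{87} - \frac{148}{87}\right) = -14 - \frac{86}{87} = - \frac{1304}{87}$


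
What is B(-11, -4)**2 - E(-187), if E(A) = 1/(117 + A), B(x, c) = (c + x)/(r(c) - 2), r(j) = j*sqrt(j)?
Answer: -117547/40460 - 450*I/289 ≈ -2.9053 - 1.5571*I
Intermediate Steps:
r(j) = j**(3/2)
B(x, c) = (c + x)/(-2 + c**(3/2)) (B(x, c) = (c + x)/(c**(3/2) - 2) = (c + x)/(-2 + c**(3/2)))
B(-11, -4)**2 - E(-187) = ((-4 - 11)/(-2 + (-4)**(3/2)))**2 - 1/(117 - 187) = (-15/(-2 - 8*I))**2 - 1/(-70) = (((-2 + 8*I)/68)*(-15))**2 - 1*(-1/70) = (-15*(-2 + 8*I)/68)**2 + 1/70 = 225*(-2 + 8*I)**2/4624 + 1/70 = 1/70 + 225*(-2 + 8*I)**2/4624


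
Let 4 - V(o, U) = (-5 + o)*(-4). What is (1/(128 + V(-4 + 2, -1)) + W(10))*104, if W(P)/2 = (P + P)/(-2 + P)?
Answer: 521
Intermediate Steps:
W(P) = 4*P/(-2 + P) (W(P) = 2*((P + P)/(-2 + P)) = 2*((2*P)/(-2 + P)) = 2*(2*P/(-2 + P)) = 4*P/(-2 + P))
V(o, U) = -16 + 4*o (V(o, U) = 4 - (-5 + o)*(-4) = 4 - (20 - 4*o) = 4 + (-20 + 4*o) = -16 + 4*o)
(1/(128 + V(-4 + 2, -1)) + W(10))*104 = (1/(128 + (-16 + 4*(-4 + 2))) + 4*10/(-2 + 10))*104 = (1/(128 + (-16 + 4*(-2))) + 4*10/8)*104 = (1/(128 + (-16 - 8)) + 4*10*(1/8))*104 = (1/(128 - 24) + 5)*104 = (1/104 + 5)*104 = (521/104)*104 = 521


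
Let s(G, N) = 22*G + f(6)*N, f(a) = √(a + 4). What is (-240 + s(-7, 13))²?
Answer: 156926 - 10244*√10 ≈ 1.2453e+5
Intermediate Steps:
f(a) = √(4 + a)
s(G, N) = 22*G + N*√10 (s(G, N) = 22*G + √(4 + 6)*N = 22*G + √10*N = 22*G + N*√10)
(-240 + s(-7, 13))² = (-240 + (22*(-7) + 13*√10))² = (-240 + (-154 + 13*√10))² = (-394 + 13*√10)²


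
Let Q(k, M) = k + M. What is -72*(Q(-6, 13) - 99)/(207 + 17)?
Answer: 207/7 ≈ 29.571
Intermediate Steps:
Q(k, M) = M + k
-72*(Q(-6, 13) - 99)/(207 + 17) = -72*((13 - 6) - 99)/(207 + 17) = -72*(7 - 99)/224 = -(-6624)/224 = -72*(-23/56) = 207/7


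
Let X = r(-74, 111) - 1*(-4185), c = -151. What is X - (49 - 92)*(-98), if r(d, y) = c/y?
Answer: -3370/111 ≈ -30.360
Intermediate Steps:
r(d, y) = -151/y
X = 464384/111 (X = -151/111 - 1*(-4185) = -151*1/111 + 4185 = -151/111 + 4185 = 464384/111 ≈ 4183.6)
X - (49 - 92)*(-98) = 464384/111 - (49 - 92)*(-98) = 464384/111 - (-43)*(-98) = 464384/111 - 1*4214 = 464384/111 - 4214 = -3370/111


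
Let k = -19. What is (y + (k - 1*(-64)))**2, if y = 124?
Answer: 28561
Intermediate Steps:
(y + (k - 1*(-64)))**2 = (124 + (-19 - 1*(-64)))**2 = (124 + (-19 + 64))**2 = (124 + 45)**2 = 169**2 = 28561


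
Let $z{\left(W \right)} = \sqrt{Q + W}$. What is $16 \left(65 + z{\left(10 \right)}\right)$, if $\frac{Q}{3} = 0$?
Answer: $1040 + 16 \sqrt{10} \approx 1090.6$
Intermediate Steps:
$Q = 0$ ($Q = 3 \cdot 0 = 0$)
$z{\left(W \right)} = \sqrt{W}$ ($z{\left(W \right)} = \sqrt{0 + W} = \sqrt{W}$)
$16 \left(65 + z{\left(10 \right)}\right) = 16 \left(65 + \sqrt{10}\right) = 1040 + 16 \sqrt{10}$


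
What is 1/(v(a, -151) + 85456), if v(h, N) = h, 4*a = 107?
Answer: 4/341931 ≈ 1.1698e-5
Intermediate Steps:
a = 107/4 (a = (¼)*107 = 107/4 ≈ 26.750)
1/(v(a, -151) + 85456) = 1/(107/4 + 85456) = 1/(341931/4) = 4/341931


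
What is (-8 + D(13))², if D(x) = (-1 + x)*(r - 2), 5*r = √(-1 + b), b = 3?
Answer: 25888/25 - 768*√2/5 ≈ 818.30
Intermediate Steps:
r = √2/5 (r = √(-1 + 3)/5 = √2/5 ≈ 0.28284)
D(x) = (-1 + x)*(-2 + √2/5) (D(x) = (-1 + x)*(√2/5 - 2) = (-1 + x)*(-2 + √2/5))
(-8 + D(13))² = (-8 + (2 - 2*13 - √2/5 + (⅕)*13*√2))² = (-8 + (2 - 26 - √2/5 + 13*√2/5))² = (-8 + (-24 + 12*√2/5))² = (-32 + 12*√2/5)²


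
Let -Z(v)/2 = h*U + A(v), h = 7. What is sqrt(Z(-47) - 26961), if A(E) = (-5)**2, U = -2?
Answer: 11*I*sqrt(223) ≈ 164.27*I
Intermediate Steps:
A(E) = 25
Z(v) = -22 (Z(v) = -2*(7*(-2) + 25) = -2*(-14 + 25) = -2*11 = -22)
sqrt(Z(-47) - 26961) = sqrt(-22 - 26961) = sqrt(-26983) = 11*I*sqrt(223)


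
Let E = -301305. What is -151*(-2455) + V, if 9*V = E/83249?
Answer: 92582361200/249747 ≈ 3.7070e+5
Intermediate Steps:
V = -100435/249747 (V = (-301305/83249)/9 = (-301305*1/83249)/9 = (⅑)*(-301305/83249) = -100435/249747 ≈ -0.40215)
-151*(-2455) + V = -151*(-2455) - 100435/249747 = 370705 - 100435/249747 = 92582361200/249747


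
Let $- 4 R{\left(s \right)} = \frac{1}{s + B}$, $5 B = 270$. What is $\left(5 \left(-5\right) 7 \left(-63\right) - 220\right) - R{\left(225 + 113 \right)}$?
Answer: $\frac{16942241}{1568} \approx 10805.0$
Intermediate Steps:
$B = 54$ ($B = \frac{1}{5} \cdot 270 = 54$)
$R{\left(s \right)} = - \frac{1}{4 \left(54 + s\right)}$ ($R{\left(s \right)} = - \frac{1}{4 \left(s + 54\right)} = - \frac{1}{4 \left(54 + s\right)}$)
$\left(5 \left(-5\right) 7 \left(-63\right) - 220\right) - R{\left(225 + 113 \right)} = \left(5 \left(-5\right) 7 \left(-63\right) - 220\right) - - \frac{1}{216 + 4 \left(225 + 113\right)} = \left(\left(-25\right) 7 \left(-63\right) - 220\right) - - \frac{1}{216 + 4 \cdot 338} = \left(\left(-175\right) \left(-63\right) - 220\right) - - \frac{1}{216 + 1352} = \left(11025 - 220\right) - - \frac{1}{1568} = 10805 - \left(-1\right) \frac{1}{1568} = 10805 - - \frac{1}{1568} = 10805 + \frac{1}{1568} = \frac{16942241}{1568}$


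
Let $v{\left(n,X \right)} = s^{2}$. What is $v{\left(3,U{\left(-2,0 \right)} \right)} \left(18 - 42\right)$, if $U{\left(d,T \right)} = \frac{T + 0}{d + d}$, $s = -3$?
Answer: $-216$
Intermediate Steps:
$U{\left(d,T \right)} = \frac{T}{2 d}$
$v{\left(n,X \right)} = 9$ ($v{\left(n,X \right)} = \left(-3\right)^{2} = 9$)
$v{\left(3,U{\left(-2,0 \right)} \right)} \left(18 - 42\right) = 9 \left(18 - 42\right) = 9 \left(-24\right) = -216$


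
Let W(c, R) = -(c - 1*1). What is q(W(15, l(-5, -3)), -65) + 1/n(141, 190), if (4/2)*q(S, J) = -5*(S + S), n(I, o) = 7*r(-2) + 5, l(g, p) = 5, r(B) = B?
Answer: 629/9 ≈ 69.889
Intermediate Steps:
W(c, R) = 1 - c (W(c, R) = -(c - 1) = -(-1 + c) = 1 - c)
n(I, o) = -9 (n(I, o) = 7*(-2) + 5 = -14 + 5 = -9)
q(S, J) = -5*S (q(S, J) = (-5*(S + S))/2 = (-10*S)/2 = -5*S)
q(W(15, l(-5, -3)), -65) + 1/n(141, 190) = -5*(1 - 1*15) + 1/(-9) = -5*(1 - 15) - 1/9 = -5*(-14) - 1/9 = 70 - 1/9 = 629/9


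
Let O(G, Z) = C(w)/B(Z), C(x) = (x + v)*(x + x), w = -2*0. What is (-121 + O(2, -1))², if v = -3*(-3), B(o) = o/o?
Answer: 14641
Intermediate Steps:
B(o) = 1
v = 9
w = 0
C(x) = 2*x*(9 + x) (C(x) = (x + 9)*(x + x) = (9 + x)*(2*x) = 2*x*(9 + x))
O(G, Z) = 0 (O(G, Z) = (2*0*(9 + 0))/1 = (2*0*9)*1 = 0*1 = 0)
(-121 + O(2, -1))² = (-121 + 0)² = (-121)² = 14641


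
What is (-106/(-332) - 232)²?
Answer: 1479094681/27556 ≈ 53676.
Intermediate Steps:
(-106/(-332) - 232)² = (-106*(-1/332) - 232)² = (53/166 - 232)² = (-38459/166)² = 1479094681/27556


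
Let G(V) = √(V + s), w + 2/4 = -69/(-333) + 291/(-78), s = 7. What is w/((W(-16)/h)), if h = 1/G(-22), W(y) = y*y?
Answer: 2903*I*√15/2770560 ≈ 0.0040581*I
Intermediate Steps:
W(y) = y²
w = -5806/1443 (w = -½ + (-69/(-333) + 291/(-78)) = -½ + (-69*(-1/333) + 291*(-1/78)) = -½ + (23/111 - 97/26) = -½ - 10169/2886 = -5806/1443 ≈ -4.0236)
G(V) = √(7 + V) (G(V) = √(V + 7) = √(7 + V))
h = -I*√15/15 (h = 1/(√(7 - 22)) = 1/(√(-15)) = 1/(I*√15) = -I*√15/15 ≈ -0.2582*I)
w/((W(-16)/h)) = -5806*(-I*√15/3840)/1443 = -(-2903)*I*√15/2770560 = 2903*I*√15/2770560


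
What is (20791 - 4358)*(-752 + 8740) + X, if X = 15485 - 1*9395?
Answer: 131272894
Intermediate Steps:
X = 6090 (X = 15485 - 9395 = 6090)
(20791 - 4358)*(-752 + 8740) + X = (20791 - 4358)*(-752 + 8740) + 6090 = 16433*7988 + 6090 = 131266804 + 6090 = 131272894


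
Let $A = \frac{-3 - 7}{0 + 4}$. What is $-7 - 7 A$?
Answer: $\frac{21}{2} \approx 10.5$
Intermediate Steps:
$A = - \frac{5}{2}$ ($A = - \frac{10}{4} = \left(-10\right) \frac{1}{4} = - \frac{5}{2} \approx -2.5$)
$-7 - 7 A = -7 - - \frac{35}{2} = -7 + \frac{35}{2} = \frac{21}{2}$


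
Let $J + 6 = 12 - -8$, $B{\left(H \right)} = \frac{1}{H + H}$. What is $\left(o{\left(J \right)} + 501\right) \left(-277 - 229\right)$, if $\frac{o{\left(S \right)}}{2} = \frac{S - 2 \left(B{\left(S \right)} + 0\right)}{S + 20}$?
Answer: $- \frac{30216549}{119} \approx -2.5392 \cdot 10^{5}$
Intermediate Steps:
$B{\left(H \right)} = \frac{1}{2 H}$
$J = 14$ ($J = -6 + \left(12 - -8\right) = -6 + \left(12 + 8\right) = -6 + 20 = 14$)
$o{\left(S \right)} = \frac{2 \left(S - \frac{1}{S}\right)}{20 + S}$ ($o{\left(S \right)} = 2 \frac{S - 2 \left(\frac{1}{2 S} + 0\right)}{S + 20} = 2 \frac{S - 2 \frac{1}{2 S}}{20 + S} = 2 \frac{S - \frac{1}{S}}{20 + S} = \frac{2 \left(S - \frac{1}{S}\right)}{20 + S}$)
$\left(o{\left(J \right)} + 501\right) \left(-277 - 229\right) = \left(\frac{2 \left(-1 + 14^{2}\right)}{14 \left(20 + 14\right)} + 501\right) \left(-277 - 229\right) = \left(2 \cdot \frac{1}{14} \cdot \frac{1}{34} \left(-1 + 196\right) + 501\right) \left(-506\right) = \left(2 \cdot \frac{1}{14} \cdot \frac{1}{34} \cdot 195 + 501\right) \left(-506\right) = \left(\frac{195}{238} + 501\right) \left(-506\right) = \frac{119433}{238} \left(-506\right) = - \frac{30216549}{119}$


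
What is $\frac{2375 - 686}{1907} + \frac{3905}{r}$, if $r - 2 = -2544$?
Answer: $- \frac{3153397}{4847594} \approx -0.65051$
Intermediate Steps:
$r = -2542$ ($r = 2 - 2544 = -2542$)
$\frac{2375 - 686}{1907} + \frac{3905}{r} = \frac{2375 - 686}{1907} + \frac{3905}{-2542} = 1689 \cdot \frac{1}{1907} + 3905 \left(- \frac{1}{2542}\right) = \frac{1689}{1907} - \frac{3905}{2542} = - \frac{3153397}{4847594}$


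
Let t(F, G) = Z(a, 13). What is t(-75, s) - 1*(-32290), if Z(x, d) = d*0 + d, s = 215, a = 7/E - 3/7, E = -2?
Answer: 32303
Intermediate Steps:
a = -55/14 (a = 7/(-2) - 3/7 = 7*(-½) - 3*⅐ = -7/2 - 3/7 = -55/14 ≈ -3.9286)
Z(x, d) = d (Z(x, d) = 0 + d = d)
t(F, G) = 13
t(-75, s) - 1*(-32290) = 13 - 1*(-32290) = 13 + 32290 = 32303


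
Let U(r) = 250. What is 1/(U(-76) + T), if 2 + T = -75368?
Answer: -1/75120 ≈ -1.3312e-5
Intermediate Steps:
T = -75370 (T = -2 - 75368 = -75370)
1/(U(-76) + T) = 1/(250 - 75370) = 1/(-75120) = -1/75120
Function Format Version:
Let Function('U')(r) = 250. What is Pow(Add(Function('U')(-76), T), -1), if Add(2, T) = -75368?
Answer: Rational(-1, 75120) ≈ -1.3312e-5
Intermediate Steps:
T = -75370 (T = Add(-2, -75368) = -75370)
Pow(Add(Function('U')(-76), T), -1) = Pow(Add(250, -75370), -1) = Pow(-75120, -1) = Rational(-1, 75120)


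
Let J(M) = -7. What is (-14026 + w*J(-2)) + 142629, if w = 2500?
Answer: 111103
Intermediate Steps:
(-14026 + w*J(-2)) + 142629 = (-14026 + 2500*(-7)) + 142629 = (-14026 - 17500) + 142629 = -31526 + 142629 = 111103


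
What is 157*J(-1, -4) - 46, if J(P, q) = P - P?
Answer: -46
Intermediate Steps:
J(P, q) = 0
157*J(-1, -4) - 46 = 157*0 - 46 = 0 - 46 = -46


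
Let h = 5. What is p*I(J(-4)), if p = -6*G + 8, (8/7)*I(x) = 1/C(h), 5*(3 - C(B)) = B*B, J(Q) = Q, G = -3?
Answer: -91/8 ≈ -11.375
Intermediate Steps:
C(B) = 3 - B²/5 (C(B) = 3 - B*B/5 = 3 - B²/5)
I(x) = -7/16 (I(x) = 7/(8*(3 - ⅕*5²)) = 7/(8*(3 - ⅕*25)) = 7/(8*(3 - 5)) = (7/8)/(-2) = (7/8)*(-½) = -7/16)
p = 26 (p = -6*(-3) + 8 = 18 + 8 = 26)
p*I(J(-4)) = 26*(-7/16) = -91/8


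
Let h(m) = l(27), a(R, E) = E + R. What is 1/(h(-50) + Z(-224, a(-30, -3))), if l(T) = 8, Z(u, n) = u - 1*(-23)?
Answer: -1/193 ≈ -0.0051813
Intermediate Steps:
Z(u, n) = 23 + u (Z(u, n) = u + 23 = 23 + u)
h(m) = 8
1/(h(-50) + Z(-224, a(-30, -3))) = 1/(8 + (23 - 224)) = 1/(8 - 201) = 1/(-193) = -1/193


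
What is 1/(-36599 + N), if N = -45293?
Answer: -1/81892 ≈ -1.2211e-5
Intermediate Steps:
1/(-36599 + N) = 1/(-36599 - 45293) = 1/(-81892) = -1/81892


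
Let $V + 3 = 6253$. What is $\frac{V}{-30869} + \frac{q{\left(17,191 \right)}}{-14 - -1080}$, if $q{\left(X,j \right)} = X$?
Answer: $- \frac{6137727}{32906354} \approx -0.18652$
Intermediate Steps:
$V = 6250$ ($V = -3 + 6253 = 6250$)
$\frac{V}{-30869} + \frac{q{\left(17,191 \right)}}{-14 - -1080} = \frac{6250}{-30869} + \frac{17}{-14 - -1080} = 6250 \left(- \frac{1}{30869}\right) + \frac{17}{-14 + 1080} = - \frac{6250}{30869} + \frac{17}{1066} = - \frac{6137727}{32906354}$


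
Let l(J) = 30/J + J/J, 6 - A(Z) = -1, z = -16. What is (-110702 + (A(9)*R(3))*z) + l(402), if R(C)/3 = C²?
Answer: -7619570/67 ≈ -1.1372e+5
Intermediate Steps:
A(Z) = 7 (A(Z) = 6 - 1*(-1) = 6 + 1 = 7)
R(C) = 3*C²
l(J) = 1 + 30/J (l(J) = 30/J + 1 = 1 + 30/J)
(-110702 + (A(9)*R(3))*z) + l(402) = (-110702 + (7*(3*3²))*(-16)) + (30 + 402)/402 = (-110702 + (7*(3*9))*(-16)) + (1/402)*432 = (-110702 + (7*27)*(-16)) + 72/67 = (-110702 + 189*(-16)) + 72/67 = (-110702 - 3024) + 72/67 = -113726 + 72/67 = -7619570/67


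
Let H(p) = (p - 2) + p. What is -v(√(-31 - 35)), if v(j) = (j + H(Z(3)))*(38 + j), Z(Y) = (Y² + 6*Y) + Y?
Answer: -2138 - 96*I*√66 ≈ -2138.0 - 779.91*I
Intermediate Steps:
Z(Y) = Y² + 7*Y
H(p) = -2 + 2*p (H(p) = (-2 + p) + p = -2 + 2*p)
v(j) = (38 + j)*(58 + j) (v(j) = (j + (-2 + 2*(3*(7 + 3))))*(38 + j) = (j + (-2 + 2*(3*10)))*(38 + j) = (j + (-2 + 2*30))*(38 + j) = (j + (-2 + 60))*(38 + j) = (j + 58)*(38 + j) = (58 + j)*(38 + j) = (38 + j)*(58 + j))
-v(√(-31 - 35)) = -(2204 + (√(-31 - 35))² + 96*√(-31 - 35)) = -(2204 + (√(-66))² + 96*√(-66)) = -(2204 + (I*√66)² + 96*(I*√66)) = -(2204 - 66 + 96*I*√66) = -(2138 + 96*I*√66) = -2138 - 96*I*√66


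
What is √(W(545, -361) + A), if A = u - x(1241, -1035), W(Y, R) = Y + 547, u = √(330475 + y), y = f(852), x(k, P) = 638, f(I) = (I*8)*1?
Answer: √(454 + √337291) ≈ 32.168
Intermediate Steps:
f(I) = 8*I (f(I) = (8*I)*1 = 8*I)
y = 6816 (y = 8*852 = 6816)
u = √337291 (u = √(330475 + 6816) = √337291 ≈ 580.77)
W(Y, R) = 547 + Y
A = -638 + √337291 (A = √337291 - 1*638 = √337291 - 638 = -638 + √337291 ≈ -57.232)
√(W(545, -361) + A) = √((547 + 545) + (-638 + √337291)) = √(1092 + (-638 + √337291)) = √(454 + √337291)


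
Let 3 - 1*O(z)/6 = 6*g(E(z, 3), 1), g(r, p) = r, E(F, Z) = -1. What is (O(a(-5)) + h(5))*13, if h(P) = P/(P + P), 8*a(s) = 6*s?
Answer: 1417/2 ≈ 708.50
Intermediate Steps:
a(s) = 3*s/4 (a(s) = (6*s)/8 = 3*s/4)
O(z) = 54 (O(z) = 18 - 36*(-1) = 18 - 6*(-6) = 18 + 36 = 54)
h(P) = ½ (h(P) = P/((2*P)) = P*(1/(2*P)) = ½)
(O(a(-5)) + h(5))*13 = (54 + ½)*13 = (109/2)*13 = 1417/2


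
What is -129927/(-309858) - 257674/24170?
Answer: -12783669117/1248211310 ≈ -10.242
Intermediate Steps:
-129927/(-309858) - 257674/24170 = -129927*(-1/309858) - 257674*1/24170 = 43309/103286 - 128837/12085 = -12783669117/1248211310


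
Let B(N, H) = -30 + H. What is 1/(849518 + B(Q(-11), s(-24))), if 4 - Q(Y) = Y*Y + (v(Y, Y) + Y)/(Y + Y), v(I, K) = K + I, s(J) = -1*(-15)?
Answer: 1/849503 ≈ 1.1772e-6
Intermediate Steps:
s(J) = 15
v(I, K) = I + K
Q(Y) = 5/2 - Y**2 (Q(Y) = 4 - (Y*Y + ((Y + Y) + Y)/(Y + Y)) = 4 - (Y**2 + (2*Y + Y)/((2*Y))) = 4 - (Y**2 + (3*Y)*(1/(2*Y))) = 4 - (Y**2 + 3/2) = 4 - (3/2 + Y**2) = 4 + (-3/2 - Y**2) = 5/2 - Y**2)
1/(849518 + B(Q(-11), s(-24))) = 1/(849518 + (-30 + 15)) = 1/(849518 - 15) = 1/849503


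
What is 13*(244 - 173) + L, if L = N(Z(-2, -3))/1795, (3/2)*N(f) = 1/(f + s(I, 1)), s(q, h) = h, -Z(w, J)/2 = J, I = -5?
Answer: 34792487/37695 ≈ 923.00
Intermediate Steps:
Z(w, J) = -2*J
N(f) = 2/(3*(1 + f)) (N(f) = 2/(3*(f + 1)) = 2/(3*(1 + f)))
L = 2/37695 (L = (2/(3*(1 - 2*(-3))))/1795 = (2/(3*(1 + 6)))*(1/1795) = ((⅔)/7)*(1/1795) = ((⅔)*(⅐))*(1/1795) = (2/21)*(1/1795) = 2/37695 ≈ 5.3057e-5)
13*(244 - 173) + L = 13*(244 - 173) + 2/37695 = 13*71 + 2/37695 = 923 + 2/37695 = 34792487/37695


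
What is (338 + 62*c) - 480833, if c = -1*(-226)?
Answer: -466483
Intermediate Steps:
c = 226
(338 + 62*c) - 480833 = (338 + 62*226) - 480833 = (338 + 14012) - 480833 = 14350 - 480833 = -466483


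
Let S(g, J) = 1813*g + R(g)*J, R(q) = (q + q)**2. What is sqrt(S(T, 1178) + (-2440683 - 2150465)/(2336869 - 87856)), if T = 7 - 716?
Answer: sqrt(11974184213087068852971)/2249013 ≈ 48655.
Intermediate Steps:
T = -709
R(q) = 4*q**2 (R(q) = (2*q)**2 = 4*q**2)
S(g, J) = 1813*g + 4*J*g**2 (S(g, J) = 1813*g + (4*g**2)*J = 1813*g + 4*J*g**2)
sqrt(S(T, 1178) + (-2440683 - 2150465)/(2336869 - 87856)) = sqrt(-709*(1813 + 4*1178*(-709)) + (-2440683 - 2150465)/(2336869 - 87856)) = sqrt(-709*(1813 - 3340808) - 4591148/2249013) = sqrt(-709*(-3338995) - 4591148*1/2249013) = sqrt(2367347455 - 4591148/2249013) = sqrt(5324195197220767/2249013) = sqrt(11974184213087068852971)/2249013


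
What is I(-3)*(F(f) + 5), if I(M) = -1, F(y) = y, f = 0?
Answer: -5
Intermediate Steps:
I(-3)*(F(f) + 5) = -(0 + 5) = -1*5 = -5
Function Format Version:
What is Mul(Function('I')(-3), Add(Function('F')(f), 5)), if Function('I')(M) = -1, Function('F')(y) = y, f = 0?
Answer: -5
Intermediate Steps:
Mul(Function('I')(-3), Add(Function('F')(f), 5)) = Mul(-1, Add(0, 5)) = Mul(-1, 5) = -5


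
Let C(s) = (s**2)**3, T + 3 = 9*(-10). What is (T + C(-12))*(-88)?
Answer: -262758408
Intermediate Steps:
T = -93 (T = -3 + 9*(-10) = -3 - 90 = -93)
C(s) = s**6
(T + C(-12))*(-88) = (-93 + (-12)**6)*(-88) = (-93 + 2985984)*(-88) = 2985891*(-88) = -262758408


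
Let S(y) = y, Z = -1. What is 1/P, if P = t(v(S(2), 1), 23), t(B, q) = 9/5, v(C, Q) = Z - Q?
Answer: 5/9 ≈ 0.55556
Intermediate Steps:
v(C, Q) = -1 - Q
t(B, q) = 9/5 (t(B, q) = 9*(1/5) = 9/5)
P = 9/5 ≈ 1.8000
1/P = 1/(9/5) = 5/9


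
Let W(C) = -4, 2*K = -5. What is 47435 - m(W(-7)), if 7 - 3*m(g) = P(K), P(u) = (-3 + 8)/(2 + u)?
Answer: 142288/3 ≈ 47429.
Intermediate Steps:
K = -5/2 (K = (1/2)*(-5) = -5/2 ≈ -2.5000)
P(u) = 5/(2 + u)
m(g) = 17/3 (m(g) = 7/3 - 5/(3*(2 - 5/2)) = 7/3 - 5/(3*(-1/2)) = 7/3 - 5*(-2)/3 = 7/3 - 1/3*(-10) = 7/3 + 10/3 = 17/3)
47435 - m(W(-7)) = 47435 - 1*17/3 = 47435 - 17/3 = 142288/3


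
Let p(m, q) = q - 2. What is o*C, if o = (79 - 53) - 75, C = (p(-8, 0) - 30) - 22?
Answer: 2646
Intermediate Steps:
p(m, q) = -2 + q
C = -54 (C = ((-2 + 0) - 30) - 22 = (-2 - 30) - 22 = -32 - 22 = -54)
o = -49 (o = 26 - 75 = -49)
o*C = -49*(-54) = 2646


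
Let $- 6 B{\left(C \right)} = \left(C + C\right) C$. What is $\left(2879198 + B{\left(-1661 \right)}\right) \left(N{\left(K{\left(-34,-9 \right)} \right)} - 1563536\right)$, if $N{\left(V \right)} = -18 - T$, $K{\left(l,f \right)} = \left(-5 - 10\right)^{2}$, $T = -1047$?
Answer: $- \frac{9185467713211}{3} \approx -3.0618 \cdot 10^{12}$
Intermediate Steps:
$K{\left(l,f \right)} = 225$ ($K{\left(l,f \right)} = \left(-5 - 10\right)^{2} = \left(-15\right)^{2} = 225$)
$B{\left(C \right)} = - \frac{C^{2}}{3}$ ($B{\left(C \right)} = - \frac{\left(C + C\right) C}{6} = - \frac{2 C C}{6} = - \frac{2 C^{2}}{6} = - \frac{C^{2}}{3}$)
$N{\left(V \right)} = 1029$ ($N{\left(V \right)} = -18 - -1047 = -18 + 1047 = 1029$)
$\left(2879198 + B{\left(-1661 \right)}\right) \left(N{\left(K{\left(-34,-9 \right)} \right)} - 1563536\right) = \left(2879198 - \frac{\left(-1661\right)^{2}}{3}\right) \left(1029 - 1563536\right) = \left(2879198 - \frac{2758921}{3}\right) \left(-1562507\right) = \frac{5878673}{3} \left(-1562507\right) = - \frac{9185467713211}{3}$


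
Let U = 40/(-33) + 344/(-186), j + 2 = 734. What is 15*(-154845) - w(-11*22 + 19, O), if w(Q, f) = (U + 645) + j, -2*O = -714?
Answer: -792500688/341 ≈ -2.3240e+6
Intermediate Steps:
O = 357 (O = -1/2*(-714) = 357)
j = 732 (j = -2 + 734 = 732)
U = -1044/341 (U = 40*(-1/33) + 344*(-1/186) = -40/33 - 172/93 = -1044/341 ≈ -3.0616)
w(Q, f) = 468513/341 (w(Q, f) = (-1044/341 + 645) + 732 = 218901/341 + 732 = 468513/341)
15*(-154845) - w(-11*22 + 19, O) = 15*(-154845) - 1*468513/341 = -2322675 - 468513/341 = -792500688/341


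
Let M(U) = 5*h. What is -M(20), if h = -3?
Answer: 15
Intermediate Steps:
M(U) = -15 (M(U) = 5*(-3) = -15)
-M(20) = -1*(-15) = 15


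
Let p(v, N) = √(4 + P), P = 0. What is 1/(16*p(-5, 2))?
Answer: 1/32 ≈ 0.031250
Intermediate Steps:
p(v, N) = 2 (p(v, N) = √(4 + 0) = √4 = 2)
1/(16*p(-5, 2)) = 1/(16*2) = 1/32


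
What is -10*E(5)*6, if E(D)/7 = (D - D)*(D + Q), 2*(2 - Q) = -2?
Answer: 0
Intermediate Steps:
Q = 3 (Q = 2 - 1/2*(-2) = 2 + 1 = 3)
E(D) = 0 (E(D) = 7*((D - D)*(D + 3)) = 7*(0*(3 + D)) = 7*0 = 0)
-10*E(5)*6 = -10*0*6 = 0*6 = 0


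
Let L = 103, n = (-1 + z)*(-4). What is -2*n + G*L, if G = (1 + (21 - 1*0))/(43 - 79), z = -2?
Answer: -1565/18 ≈ -86.944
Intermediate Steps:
n = 12 (n = (-1 - 2)*(-4) = -3*(-4) = 12)
G = -11/18 (G = (1 + (21 + 0))/(-36) = (1 + 21)*(-1/36) = 22*(-1/36) = -11/18 ≈ -0.61111)
-2*n + G*L = -2*12 - 11/18*103 = -24 - 1133/18 = -1565/18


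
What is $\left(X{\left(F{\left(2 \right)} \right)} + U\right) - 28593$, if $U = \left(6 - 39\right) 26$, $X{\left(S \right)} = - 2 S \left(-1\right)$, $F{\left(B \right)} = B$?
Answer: $-29447$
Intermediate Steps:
$X{\left(S \right)} = 2 S$
$U = -858$ ($U = \left(-33\right) 26 = -858$)
$\left(X{\left(F{\left(2 \right)} \right)} + U\right) - 28593 = \left(2 \cdot 2 - 858\right) - 28593 = \left(4 - 858\right) - 28593 = -854 - 28593 = -29447$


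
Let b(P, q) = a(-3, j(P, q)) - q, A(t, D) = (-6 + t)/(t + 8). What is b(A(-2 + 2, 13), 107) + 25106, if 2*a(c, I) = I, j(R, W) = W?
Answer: 50105/2 ≈ 25053.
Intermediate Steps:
A(t, D) = (-6 + t)/(8 + t)
a(c, I) = I/2
b(P, q) = -q/2 (b(P, q) = q/2 - q = -q/2)
b(A(-2 + 2, 13), 107) + 25106 = -1/2*107 + 25106 = -107/2 + 25106 = 50105/2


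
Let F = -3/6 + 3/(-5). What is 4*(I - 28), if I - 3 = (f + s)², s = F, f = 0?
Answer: -2379/25 ≈ -95.160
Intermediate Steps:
F = -11/10 (F = -3*⅙ + 3*(-⅕) = -½ - ⅗ = -11/10 ≈ -1.1000)
s = -11/10 ≈ -1.1000
I = 421/100 (I = 3 + (0 - 11/10)² = 3 + (-11/10)² = 3 + 121/100 = 421/100 ≈ 4.2100)
4*(I - 28) = 4*(421/100 - 28) = 4*(-2379/100) = -2379/25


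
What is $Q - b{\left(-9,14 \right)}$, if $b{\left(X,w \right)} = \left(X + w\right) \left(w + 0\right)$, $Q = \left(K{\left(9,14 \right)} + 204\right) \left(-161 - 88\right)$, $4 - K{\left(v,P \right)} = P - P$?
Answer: $-51862$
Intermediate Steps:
$K{\left(v,P \right)} = 4$ ($K{\left(v,P \right)} = 4 - \left(P - P\right) = 4 - 0 = 4 + 0 = 4$)
$Q = -51792$ ($Q = \left(4 + 204\right) \left(-161 - 88\right) = 208 \left(-249\right) = -51792$)
$b{\left(X,w \right)} = w \left(X + w\right)$ ($b{\left(X,w \right)} = \left(X + w\right) w = w \left(X + w\right)$)
$Q - b{\left(-9,14 \right)} = -51792 - 14 \left(-9 + 14\right) = -51792 - 14 \cdot 5 = -51792 - 70 = -51862$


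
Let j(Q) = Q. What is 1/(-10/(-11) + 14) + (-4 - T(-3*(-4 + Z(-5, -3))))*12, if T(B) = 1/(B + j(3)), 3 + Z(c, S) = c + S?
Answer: -3951/82 ≈ -48.183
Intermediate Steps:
Z(c, S) = -3 + S + c (Z(c, S) = -3 + (c + S) = -3 + (S + c) = -3 + S + c)
T(B) = 1/(3 + B) (T(B) = 1/(B + 3) = 1/(3 + B))
1/(-10/(-11) + 14) + (-4 - T(-3*(-4 + Z(-5, -3))))*12 = 1/(-10/(-11) + 14) + (-4 - 1/(3 - 3*(-4 + (-3 - 3 - 5))))*12 = 1/(-10*(-1/11) + 14) + (-4 - 1/(3 - 3*(-4 - 11)))*12 = 1/(10/11 + 14) + (-4 - 1/(3 - 3*(-15)))*12 = 1/(164/11) + (-4 - 1/(3 + 45))*12 = 11/164 + (-4 - 1/48)*12 = 11/164 - 193/48*12 = 11/164 - 193/4 = -3951/82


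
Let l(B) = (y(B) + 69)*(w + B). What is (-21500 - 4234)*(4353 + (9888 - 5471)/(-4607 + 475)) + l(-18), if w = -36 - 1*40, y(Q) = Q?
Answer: -231386601597/2066 ≈ -1.1200e+8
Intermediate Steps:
w = -76 (w = -36 - 40 = -76)
l(B) = (-76 + B)*(69 + B) (l(B) = (B + 69)*(-76 + B) = (69 + B)*(-76 + B) = (-76 + B)*(69 + B))
(-21500 - 4234)*(4353 + (9888 - 5471)/(-4607 + 475)) + l(-18) = (-21500 - 4234)*(4353 + (9888 - 5471)/(-4607 + 475)) + (-5244 + (-18)**2 - 7*(-18)) = -25734*(4353 + 4417/(-4132)) + (-5244 + 324 + 126) = -25734*(4353 + 4417*(-1/4132)) - 4794 = -25734*(4353 - 4417/4132) - 4794 = -25734*17982179/4132 - 4794 = -231376697193/2066 - 4794 = -231386601597/2066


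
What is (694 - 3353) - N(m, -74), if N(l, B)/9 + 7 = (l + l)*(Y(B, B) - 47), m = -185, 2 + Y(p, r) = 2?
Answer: -159106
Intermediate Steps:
Y(p, r) = 0 (Y(p, r) = -2 + 2 = 0)
N(l, B) = -63 - 846*l (N(l, B) = -63 + 9*((l + l)*(0 - 47)) = -63 + 9*((2*l)*(-47)) = -63 + 9*(-94*l) = -63 - 846*l)
(694 - 3353) - N(m, -74) = (694 - 3353) - (-63 - 846*(-185)) = -2659 - (-63 + 156510) = -2659 - 1*156447 = -2659 - 156447 = -159106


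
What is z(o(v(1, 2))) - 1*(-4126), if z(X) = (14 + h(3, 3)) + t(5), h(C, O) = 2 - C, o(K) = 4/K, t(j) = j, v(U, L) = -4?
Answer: 4144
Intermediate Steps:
z(X) = 18 (z(X) = (14 + (2 - 1*3)) + 5 = (14 + (2 - 3)) + 5 = (14 - 1) + 5 = 13 + 5 = 18)
z(o(v(1, 2))) - 1*(-4126) = 18 - 1*(-4126) = 18 + 4126 = 4144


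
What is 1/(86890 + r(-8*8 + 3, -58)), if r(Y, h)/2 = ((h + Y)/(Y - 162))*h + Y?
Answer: 223/19335460 ≈ 1.1533e-5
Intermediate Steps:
r(Y, h) = 2*Y + 2*h*(Y + h)/(-162 + Y) (r(Y, h) = 2*(((h + Y)/(Y - 162))*h + Y) = 2*(((Y + h)/(-162 + Y))*h + Y) = 2*(h*(Y + h)/(-162 + Y) + Y) = 2*(Y + h*(Y + h)/(-162 + Y)) = 2*Y + 2*h*(Y + h)/(-162 + Y))
1/(86890 + r(-8*8 + 3, -58)) = 1/(86890 + 2*((-8*8 + 3)**2 + (-58)**2 - 162*(-8*8 + 3) + (-8*8 + 3)*(-58))/(-162 + (-8*8 + 3))) = 1/(86890 + 2*((-64 + 3)**2 + 3364 - 162*(-64 + 3) + (-64 + 3)*(-58))/(-162 + (-64 + 3))) = 1/(86890 + 2*((-61)**2 + 3364 - 162*(-61) - 61*(-58))/(-162 - 61)) = 1/(86890 + 2*(3721 + 3364 + 9882 + 3538)/(-223)) = 1/(86890 + 2*(-1/223)*20505) = 1/(86890 - 41010/223) = 1/(19335460/223) = 223/19335460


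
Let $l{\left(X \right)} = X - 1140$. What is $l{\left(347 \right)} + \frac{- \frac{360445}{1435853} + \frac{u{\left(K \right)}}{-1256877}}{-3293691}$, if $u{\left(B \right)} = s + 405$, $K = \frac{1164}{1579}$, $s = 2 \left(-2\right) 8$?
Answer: $- \frac{4713665925783507443569}{5944093223501989971} \approx -793.0$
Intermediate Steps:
$l{\left(X \right)} = -1140 + X$
$s = -32$ ($s = \left(-4\right) 8 = -32$)
$K = \frac{1164}{1579}$ ($K = 1164 \cdot \frac{1}{1579} = \frac{1164}{1579} \approx 0.73717$)
$u{\left(B \right)} = 373$ ($u{\left(B \right)} = -32 + 405 = 373$)
$l{\left(347 \right)} + \frac{- \frac{360445}{1435853} + \frac{u{\left(K \right)}}{-1256877}}{-3293691} = \left(-1140 + 347\right) + \frac{- \frac{360445}{1435853} + \frac{373}{-1256877}}{-3293691} = -793 + \left(\left(-360445\right) \frac{1}{1435853} + 373 \left(- \frac{1}{1256877}\right)\right) \left(- \frac{1}{3293691}\right) = -793 + \left(- \frac{360445}{1435853} - \frac{373}{1256877}\right) \left(- \frac{1}{3293691}\right) = -793 - - \frac{453570603434}{5944093223501989971} = -793 + \frac{453570603434}{5944093223501989971} = - \frac{4713665925783507443569}{5944093223501989971}$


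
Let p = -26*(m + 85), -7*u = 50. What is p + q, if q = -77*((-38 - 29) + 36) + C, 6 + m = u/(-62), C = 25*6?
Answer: 104161/217 ≈ 480.00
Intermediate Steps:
u = -50/7 (u = -⅐*50 = -50/7 ≈ -7.1429)
C = 150
m = -1277/217 (m = -6 - 50/7/(-62) = -6 - 50/7*(-1/62) = -6 + 25/217 = -1277/217 ≈ -5.8848)
p = -446368/217 (p = -26*(-1277/217 + 85) = -26*17168/217 = -446368/217 ≈ -2057.0)
q = 2537 (q = -77*((-38 - 29) + 36) + 150 = -77*(-67 + 36) + 150 = -77*(-31) + 150 = 2387 + 150 = 2537)
p + q = -446368/217 + 2537 = 104161/217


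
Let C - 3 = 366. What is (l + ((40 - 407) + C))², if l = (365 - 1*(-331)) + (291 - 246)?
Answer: 552049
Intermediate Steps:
C = 369 (C = 3 + 366 = 369)
l = 741 (l = (365 + 331) + 45 = 696 + 45 = 741)
(l + ((40 - 407) + C))² = (741 + ((40 - 407) + 369))² = (741 + (-367 + 369))² = (741 + 2)² = 743² = 552049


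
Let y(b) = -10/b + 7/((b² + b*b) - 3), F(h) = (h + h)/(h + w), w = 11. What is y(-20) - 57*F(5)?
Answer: -223901/6376 ≈ -35.116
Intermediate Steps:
F(h) = 2*h/(11 + h) (F(h) = (h + h)/(h + 11) = (2*h)/(11 + h) = 2*h/(11 + h))
y(b) = -10/b + 7/(-3 + 2*b²) (y(b) = -10/b + 7/((b² + b²) - 3) = -10/b + 7/(2*b² - 3) = -10/b + 7/(-3 + 2*b²))
y(-20) - 57*F(5) = (30 - 20*(-20)² + 7*(-20))/((-20)*(-3 + 2*(-20)²)) - 114*5/(11 + 5) = -(30 - 20*400 - 140)/(20*(-3 + 2*400)) - 114*5/16 = -(30 - 8000 - 140)/(20*(-3 + 800)) - 114*5/16 = -1/20*(-8110)/797 - 57*5/8 = -1/20*1/797*(-8110) - 285/8 = 811/1594 - 285/8 = -223901/6376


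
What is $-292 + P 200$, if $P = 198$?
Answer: $39308$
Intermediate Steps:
$-292 + P 200 = -292 + 198 \cdot 200 = -292 + 39600 = 39308$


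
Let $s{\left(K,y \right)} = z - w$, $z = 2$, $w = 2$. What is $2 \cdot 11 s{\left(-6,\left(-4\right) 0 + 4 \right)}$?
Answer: $0$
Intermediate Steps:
$s{\left(K,y \right)} = 0$ ($s{\left(K,y \right)} = 2 - 2 = 0$)
$2 \cdot 11 s{\left(-6,\left(-4\right) 0 + 4 \right)} = 2 \cdot 11 \cdot 0 = 22 \cdot 0 = 0$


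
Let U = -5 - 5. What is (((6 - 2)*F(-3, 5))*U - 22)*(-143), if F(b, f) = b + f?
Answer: 14586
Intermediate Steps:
U = -10
(((6 - 2)*F(-3, 5))*U - 22)*(-143) = (((6 - 2)*(-3 + 5))*(-10) - 22)*(-143) = ((4*2)*(-10) - 22)*(-143) = (8*(-10) - 22)*(-143) = (-80 - 22)*(-143) = -102*(-143) = 14586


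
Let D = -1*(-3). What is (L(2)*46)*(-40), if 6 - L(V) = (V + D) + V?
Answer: 1840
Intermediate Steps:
D = 3
L(V) = 3 - 2*V (L(V) = 6 - ((V + 3) + V) = 6 - ((3 + V) + V) = 6 - (3 + 2*V) = 6 + (-3 - 2*V) = 3 - 2*V)
(L(2)*46)*(-40) = ((3 - 2*2)*46)*(-40) = ((3 - 4)*46)*(-40) = -1*46*(-40) = -46*(-40) = 1840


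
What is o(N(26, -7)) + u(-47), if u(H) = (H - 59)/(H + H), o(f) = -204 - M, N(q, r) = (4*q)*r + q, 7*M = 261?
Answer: -79012/329 ≈ -240.16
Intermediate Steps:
M = 261/7 (M = (⅐)*261 = 261/7 ≈ 37.286)
N(q, r) = q + 4*q*r (N(q, r) = 4*q*r + q = q + 4*q*r)
o(f) = -1689/7 (o(f) = -204 - 1*261/7 = -204 - 261/7 = -1689/7)
u(H) = (-59 + H)/(2*H) (u(H) = (-59 + H)/((2*H)) = (-59 + H)*(1/(2*H)) = (-59 + H)/(2*H))
o(N(26, -7)) + u(-47) = -1689/7 + (½)*(-59 - 47)/(-47) = -1689/7 + (½)*(-1/47)*(-106) = -1689/7 + 53/47 = -79012/329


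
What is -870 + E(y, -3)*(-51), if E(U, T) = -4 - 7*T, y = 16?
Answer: -1737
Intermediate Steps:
-870 + E(y, -3)*(-51) = -870 + (-4 - 7*(-3))*(-51) = -870 + (-4 + 21)*(-51) = -870 + 17*(-51) = -870 - 867 = -1737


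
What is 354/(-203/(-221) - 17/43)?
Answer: 1682031/2486 ≈ 676.60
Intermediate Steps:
354/(-203/(-221) - 17/43) = 354/(-203*(-1/221) - 17*1/43) = 354/(203/221 - 17/43) = 354/(4972/9503) = 354*(9503/4972) = 1682031/2486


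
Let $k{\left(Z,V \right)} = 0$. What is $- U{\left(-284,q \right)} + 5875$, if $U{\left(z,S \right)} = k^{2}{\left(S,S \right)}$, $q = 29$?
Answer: $5875$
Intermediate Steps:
$U{\left(z,S \right)} = 0$ ($U{\left(z,S \right)} = 0^{2} = 0$)
$- U{\left(-284,q \right)} + 5875 = \left(-1\right) 0 + 5875 = 0 + 5875 = 5875$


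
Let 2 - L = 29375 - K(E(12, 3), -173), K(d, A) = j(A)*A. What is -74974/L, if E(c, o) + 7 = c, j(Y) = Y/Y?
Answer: 37487/14773 ≈ 2.5375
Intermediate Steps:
j(Y) = 1
E(c, o) = -7 + c
K(d, A) = A (K(d, A) = 1*A = A)
L = -29546 (L = 2 - (29375 - 1*(-173)) = 2 - (29375 + 173) = 2 - 1*29548 = 2 - 29548 = -29546)
-74974/L = -74974/(-29546) = -74974*(-1/29546) = 37487/14773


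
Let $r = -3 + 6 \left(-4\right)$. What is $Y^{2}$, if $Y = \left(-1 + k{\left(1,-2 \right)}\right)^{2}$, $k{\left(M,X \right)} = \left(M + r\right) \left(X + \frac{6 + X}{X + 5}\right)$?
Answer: $\frac{5764801}{81} \approx 71170.0$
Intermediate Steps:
$r = -27$ ($r = -3 - 24 = -27$)
$k{\left(M,X \right)} = \left(-27 + M\right) \left(X + \frac{6 + X}{5 + X}\right)$ ($k{\left(M,X \right)} = \left(M - 27\right) \left(X + \frac{6 + X}{X + 5}\right) = \left(-27 + M\right) \left(X + \frac{6 + X}{5 + X}\right)$)
$Y = \frac{2401}{9}$ ($Y = \left(-1 + \frac{-162 - -324 - 27 \left(-2\right)^{2} + 6 \cdot 1 + 1 \left(-2\right)^{2} + 6 \cdot 1 \left(-2\right)}{5 - 2}\right)^{2} = \left(-1 + \frac{-162 + 324 - 108 + 6 + 1 \cdot 4 - 12}{3}\right)^{2} = \left(-1 + \frac{-162 + 324 - 108 + 6 + 4 - 12}{3}\right)^{2} = \left(-1 + \frac{1}{3} \cdot 52\right)^{2} = \left(-1 + \frac{52}{3}\right)^{2} = \left(\frac{49}{3}\right)^{2} = \frac{2401}{9} \approx 266.78$)
$Y^{2} = \left(\frac{2401}{9}\right)^{2} = \frac{5764801}{81}$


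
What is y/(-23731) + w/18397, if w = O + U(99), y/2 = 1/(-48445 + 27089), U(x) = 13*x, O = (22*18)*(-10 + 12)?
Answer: 526817824219/4661792772346 ≈ 0.11301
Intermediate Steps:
O = 792 (O = 396*2 = 792)
y = -1/10678 (y = 2/(-48445 + 27089) = 2/(-21356) = 2*(-1/21356) = -1/10678 ≈ -9.3651e-5)
w = 2079 (w = 792 + 13*99 = 792 + 1287 = 2079)
y/(-23731) + w/18397 = -1/10678/(-23731) + 2079/18397 = -1/10678*(-1/23731) + 2079*(1/18397) = 1/253399618 + 2079/18397 = 526817824219/4661792772346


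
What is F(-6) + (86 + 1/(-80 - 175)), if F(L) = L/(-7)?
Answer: 155033/1785 ≈ 86.853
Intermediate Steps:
F(L) = -L/7 (F(L) = L*(-⅐) = -L/7)
F(-6) + (86 + 1/(-80 - 175)) = -⅐*(-6) + (86 + 1/(-80 - 175)) = 6/7 + (86 + 1/(-255)) = 6/7 + (86 - 1/255) = 6/7 + 21929/255 = 155033/1785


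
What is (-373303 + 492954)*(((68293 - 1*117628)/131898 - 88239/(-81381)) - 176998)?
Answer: -1942935214510500511/91743514 ≈ -2.1178e+10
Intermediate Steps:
(-373303 + 492954)*(((68293 - 1*117628)/131898 - 88239/(-81381)) - 176998) = 119651*(((68293 - 117628)*(1/131898) - 88239*(-1/81381)) - 176998) = 119651*((-49335*1/131898 + 29413/27127) - 176998) = 119651*((-1265/3382 + 29413/27127) - 176998) = 119651*(65159111/91743514 - 176998) = 119651*(-16238353331861/91743514) = -1942935214510500511/91743514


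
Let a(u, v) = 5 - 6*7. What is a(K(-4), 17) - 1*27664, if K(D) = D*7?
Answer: -27701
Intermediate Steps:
K(D) = 7*D
a(u, v) = -37 (a(u, v) = 5 - 42 = -37)
a(K(-4), 17) - 1*27664 = -37 - 1*27664 = -37 - 27664 = -27701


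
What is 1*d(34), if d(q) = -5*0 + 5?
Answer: 5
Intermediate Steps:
d(q) = 5 (d(q) = 0 + 5 = 5)
1*d(34) = 1*5 = 5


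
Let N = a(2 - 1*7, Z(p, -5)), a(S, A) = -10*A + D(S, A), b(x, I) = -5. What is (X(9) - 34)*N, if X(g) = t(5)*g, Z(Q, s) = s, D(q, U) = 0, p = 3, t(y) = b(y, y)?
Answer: -3950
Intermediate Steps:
t(y) = -5
a(S, A) = -10*A (a(S, A) = -10*A + 0 = -10*A)
N = 50 (N = -10*(-5) = 50)
X(g) = -5*g
(X(9) - 34)*N = (-5*9 - 34)*50 = (-45 - 34)*50 = -79*50 = -3950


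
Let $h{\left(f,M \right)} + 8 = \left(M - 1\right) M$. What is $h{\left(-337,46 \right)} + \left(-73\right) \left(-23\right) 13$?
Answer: $23889$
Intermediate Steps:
$h{\left(f,M \right)} = -8 + M \left(-1 + M\right)$ ($h{\left(f,M \right)} = -8 + \left(M - 1\right) M = -8 + \left(-1 + M\right) M = -8 + M \left(-1 + M\right)$)
$h{\left(-337,46 \right)} + \left(-73\right) \left(-23\right) 13 = \left(-8 + 46^{2} - 46\right) + \left(-73\right) \left(-23\right) 13 = \left(-8 + 2116 - 46\right) + 1679 \cdot 13 = 2062 + 21827 = 23889$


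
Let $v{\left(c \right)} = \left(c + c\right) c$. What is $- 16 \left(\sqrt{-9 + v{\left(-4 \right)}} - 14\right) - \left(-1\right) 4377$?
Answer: $4601 - 16 \sqrt{23} \approx 4524.3$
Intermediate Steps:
$v{\left(c \right)} = 2 c^{2}$ ($v{\left(c \right)} = 2 c c = 2 c^{2}$)
$- 16 \left(\sqrt{-9 + v{\left(-4 \right)}} - 14\right) - \left(-1\right) 4377 = - 16 \left(\sqrt{-9 + 2 \left(-4\right)^{2}} - 14\right) - \left(-1\right) 4377 = - 16 \left(\sqrt{-9 + 2 \cdot 16} - 14\right) - -4377 = - 16 \left(\sqrt{-9 + 32} - 14\right) + 4377 = - 16 \left(\sqrt{23} - 14\right) + 4377 = - 16 \left(-14 + \sqrt{23}\right) + 4377 = \left(224 - 16 \sqrt{23}\right) + 4377 = 4601 - 16 \sqrt{23}$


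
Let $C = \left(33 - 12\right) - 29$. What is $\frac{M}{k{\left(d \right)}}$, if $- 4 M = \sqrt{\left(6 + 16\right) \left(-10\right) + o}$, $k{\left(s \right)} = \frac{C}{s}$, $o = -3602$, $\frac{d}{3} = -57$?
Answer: $- \frac{1197 i \sqrt{78}}{32} \approx - 330.36 i$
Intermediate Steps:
$d = -171$ ($d = 3 \left(-57\right) = -171$)
$C = -8$ ($C = 21 - 29 = -8$)
$k{\left(s \right)} = - \frac{8}{s}$
$M = - \frac{7 i \sqrt{78}}{4}$ ($M = - \frac{\sqrt{\left(6 + 16\right) \left(-10\right) - 3602}}{4} = - \frac{\sqrt{22 \left(-10\right) - 3602}}{4} = - \frac{\sqrt{-220 - 3602}}{4} = - \frac{\sqrt{-3822}}{4} = - \frac{7 i \sqrt{78}}{4} \approx - 15.456 i$)
$\frac{M}{k{\left(d \right)}} = \frac{\left(- \frac{7}{4}\right) i \sqrt{78}}{\left(-8\right) \frac{1}{-171}} = \frac{\left(- \frac{7}{4}\right) i \sqrt{78}}{\left(-8\right) \left(- \frac{1}{171}\right)} = \frac{\left(- \frac{7}{4}\right) i \sqrt{78}}{\frac{8}{171}} = - \frac{7 i \sqrt{78}}{4} \cdot \frac{171}{8} = - \frac{1197 i \sqrt{78}}{32}$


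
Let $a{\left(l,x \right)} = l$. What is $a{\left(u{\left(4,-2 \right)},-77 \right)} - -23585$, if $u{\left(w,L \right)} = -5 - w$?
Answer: $23576$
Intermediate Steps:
$a{\left(u{\left(4,-2 \right)},-77 \right)} - -23585 = \left(-5 - 4\right) - -23585 = \left(-5 - 4\right) + 23585 = -9 + 23585 = 23576$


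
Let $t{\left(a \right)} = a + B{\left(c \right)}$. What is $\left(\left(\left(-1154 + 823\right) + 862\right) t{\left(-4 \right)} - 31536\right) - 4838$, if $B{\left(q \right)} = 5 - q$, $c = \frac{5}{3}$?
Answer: $-36728$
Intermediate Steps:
$c = \frac{5}{3}$ ($c = 5 \cdot \frac{1}{3} = \frac{5}{3} \approx 1.6667$)
$t{\left(a \right)} = \frac{10}{3} + a$ ($t{\left(a \right)} = a + \left(5 - \frac{5}{3}\right) = a + \frac{10}{3} = \frac{10}{3} + a$)
$\left(\left(\left(-1154 + 823\right) + 862\right) t{\left(-4 \right)} - 31536\right) - 4838 = \left(\left(\left(-1154 + 823\right) + 862\right) \left(\frac{10}{3} - 4\right) - 31536\right) - 4838 = \left(\left(-331 + 862\right) \left(- \frac{2}{3}\right) - 31536\right) - 4838 = \left(531 \left(- \frac{2}{3}\right) - 31536\right) - 4838 = \left(-354 - 31536\right) - 4838 = -31890 - 4838 = -36728$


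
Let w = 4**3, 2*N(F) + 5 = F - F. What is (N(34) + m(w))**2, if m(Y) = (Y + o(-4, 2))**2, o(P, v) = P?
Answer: 51768025/4 ≈ 1.2942e+7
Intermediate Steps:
N(F) = -5/2 (N(F) = -5/2 + (F - F)/2 = -5/2 + (1/2)*0 = -5/2 + 0 = -5/2)
w = 64
m(Y) = (-4 + Y)**2 (m(Y) = (Y - 4)**2 = (-4 + Y)**2)
(N(34) + m(w))**2 = (-5/2 + (-4 + 64)**2)**2 = (-5/2 + 60**2)**2 = (-5/2 + 3600)**2 = (7195/2)**2 = 51768025/4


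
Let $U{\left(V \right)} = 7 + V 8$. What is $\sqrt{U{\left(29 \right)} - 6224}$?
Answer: $3 i \sqrt{665} \approx 77.363 i$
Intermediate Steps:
$U{\left(V \right)} = 7 + 8 V$
$\sqrt{U{\left(29 \right)} - 6224} = \sqrt{\left(7 + 8 \cdot 29\right) - 6224} = \sqrt{\left(7 + 232\right) - 6224} = \sqrt{239 - 6224} = \sqrt{-5985} = 3 i \sqrt{665}$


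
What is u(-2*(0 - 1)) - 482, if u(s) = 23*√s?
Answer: -482 + 23*√2 ≈ -449.47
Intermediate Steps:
u(-2*(0 - 1)) - 482 = 23*√(-2*(0 - 1)) - 482 = 23*√(-2*(-1)) - 482 = 23*√2 - 482 = -482 + 23*√2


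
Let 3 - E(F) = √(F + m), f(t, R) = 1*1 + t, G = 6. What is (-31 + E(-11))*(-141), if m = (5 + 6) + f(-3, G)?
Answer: 3948 + 141*I*√2 ≈ 3948.0 + 199.4*I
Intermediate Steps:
f(t, R) = 1 + t
m = 9 (m = (5 + 6) + (1 - 3) = 11 - 2 = 9)
E(F) = 3 - √(9 + F) (E(F) = 3 - √(F + 9) = 3 - √(9 + F))
(-31 + E(-11))*(-141) = (-31 + (3 - √(9 - 11)))*(-141) = (-31 + (3 - √(-2)))*(-141) = (-31 + (3 - I*√2))*(-141) = (-28 - I*√2)*(-141) = 3948 + 141*I*√2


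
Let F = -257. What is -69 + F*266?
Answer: -68431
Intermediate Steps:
-69 + F*266 = -69 - 257*266 = -69 - 68362 = -68431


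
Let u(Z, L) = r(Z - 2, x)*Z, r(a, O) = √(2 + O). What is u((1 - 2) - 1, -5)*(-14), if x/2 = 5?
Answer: 56*√3 ≈ 96.995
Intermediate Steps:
x = 10 (x = 2*5 = 10)
u(Z, L) = 2*Z*√3 (u(Z, L) = √(2 + 10)*Z = √12*Z = (2*√3)*Z = 2*Z*√3)
u((1 - 2) - 1, -5)*(-14) = (2*((1 - 2) - 1)*√3)*(-14) = (2*(-1 - 1)*√3)*(-14) = (2*(-2)*√3)*(-14) = -4*√3*(-14) = 56*√3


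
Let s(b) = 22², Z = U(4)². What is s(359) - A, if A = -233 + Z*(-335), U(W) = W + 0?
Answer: 6077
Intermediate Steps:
U(W) = W
Z = 16 (Z = 4² = 16)
s(b) = 484
A = -5593 (A = -233 + 16*(-335) = -233 - 5360 = -5593)
s(359) - A = 484 - 1*(-5593) = 484 + 5593 = 6077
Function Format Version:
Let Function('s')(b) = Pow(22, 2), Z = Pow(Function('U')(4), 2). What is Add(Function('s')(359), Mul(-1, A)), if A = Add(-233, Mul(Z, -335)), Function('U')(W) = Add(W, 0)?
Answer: 6077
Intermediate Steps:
Function('U')(W) = W
Z = 16 (Z = Pow(4, 2) = 16)
Function('s')(b) = 484
A = -5593 (A = Add(-233, Mul(16, -335)) = Add(-233, -5360) = -5593)
Add(Function('s')(359), Mul(-1, A)) = Add(484, Mul(-1, -5593)) = Add(484, 5593) = 6077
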